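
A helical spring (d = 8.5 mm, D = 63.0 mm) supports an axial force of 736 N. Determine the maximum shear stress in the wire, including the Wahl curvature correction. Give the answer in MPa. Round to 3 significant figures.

231 MPa

Spring index C = D/d = 63.0/8.5 = 7.4118
K_W = (4C−1)/(4C−4) + 0.615/C = 28.647/25.647 + 0.0830 = 1.1999
τ₀ = 8FD/(πd³) = 8·736·63.0/(π·8.5³) = 370944/1929.3 = 192.27 MPa
τ_max = K·τ₀ = 1.1999 × 192.27 = 230.71 MPa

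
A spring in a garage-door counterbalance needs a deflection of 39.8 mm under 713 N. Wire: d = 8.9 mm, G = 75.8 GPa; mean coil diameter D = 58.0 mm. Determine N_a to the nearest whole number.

Required rate k = F/δ = 713/39.8 = 17.915 N/mm
N_a = Gd⁴/(8D³k) = (75.8×10³ × 8.9⁴)/(8 × 58.0³ × 17.915)
    = 4.75586e+08 / 2.79628e+07 = 17.01 → 17 coils

17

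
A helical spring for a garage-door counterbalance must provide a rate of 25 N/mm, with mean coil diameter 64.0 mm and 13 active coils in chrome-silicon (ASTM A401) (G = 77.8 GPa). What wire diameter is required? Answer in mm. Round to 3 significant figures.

9.67 mm

d = (8D³N_a·k / G)^(1/4) = (8·64.0³·13·25 / (77.8×10³))^0.25
  = (8760.6)^0.25 = 9.6746 mm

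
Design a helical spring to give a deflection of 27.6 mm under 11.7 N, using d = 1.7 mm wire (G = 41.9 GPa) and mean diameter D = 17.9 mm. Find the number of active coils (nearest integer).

18

Required rate k = F/δ = 11.7/27.6 = 0.42391 N/mm
N_a = Gd⁴/(8D³k) = (41.9×10³ × 1.7⁴)/(8 × 17.9³ × 0.42391)
    = 349953 / 19450.3 = 17.99 → 18 coils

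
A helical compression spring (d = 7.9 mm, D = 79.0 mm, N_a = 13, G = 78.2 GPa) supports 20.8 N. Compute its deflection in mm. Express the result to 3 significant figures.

k = Gd⁴/(8D³N_a) = (78.2×10³)(7.9⁴)/(8·79.0³·13) = 5.9402 N/mm
δ = F/k = 20.8 / 5.9402 = 3.5016 mm

3.50 mm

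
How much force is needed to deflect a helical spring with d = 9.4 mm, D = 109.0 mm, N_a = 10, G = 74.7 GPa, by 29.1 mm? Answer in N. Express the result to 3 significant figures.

164 N

k = Gd⁴/(8D³N_a) = (74.7×10³)(9.4⁴)/(8·109.0³·10) = 5.6294 N/mm
F = k·δ = 5.6294 × 29.1 = 163.82 N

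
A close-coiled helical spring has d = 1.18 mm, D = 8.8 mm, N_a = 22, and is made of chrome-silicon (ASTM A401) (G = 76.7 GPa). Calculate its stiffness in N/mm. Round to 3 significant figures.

k = Gd⁴/(8D³N_a) = (76.7×10³ × 1.18⁴) / (8 × 8.8³ × 22)
  = 148704 / 119939 = 1.2398 N/mm

1.24 N/mm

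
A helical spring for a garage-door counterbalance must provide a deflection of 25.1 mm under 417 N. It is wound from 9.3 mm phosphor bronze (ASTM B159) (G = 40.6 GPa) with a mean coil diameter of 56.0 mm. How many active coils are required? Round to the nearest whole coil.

13

Required rate k = F/δ = 417/25.1 = 16.614 N/mm
N_a = Gd⁴/(8D³k) = (40.6×10³ × 9.3⁴)/(8 × 56.0³ × 16.614)
    = 3.03709e+08 / 2.33408e+07 = 13.01 → 13 coils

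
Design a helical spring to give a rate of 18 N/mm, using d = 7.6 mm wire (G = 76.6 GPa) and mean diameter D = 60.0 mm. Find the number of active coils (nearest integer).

N_a = Gd⁴/(8D³k) = (76.6×10³ × 7.6⁴)/(8 × 60.0³ × 18)
    = 2.55554e+08 / 3.1104e+07 = 8.216 → 8 coils

8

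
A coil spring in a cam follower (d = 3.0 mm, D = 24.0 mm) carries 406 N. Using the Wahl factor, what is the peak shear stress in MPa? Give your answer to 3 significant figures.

1090 MPa

Spring index C = D/d = 24.0/3.0 = 8.0000
K_W = (4C−1)/(4C−4) + 0.615/C = 31.000/28.000 + 0.0769 = 1.1840
τ₀ = 8FD/(πd³) = 8·406·24.0/(π·3.0³) = 77952/84.823 = 919 MPa
τ_max = K·τ₀ = 1.1840 × 919 = 1088.1 MPa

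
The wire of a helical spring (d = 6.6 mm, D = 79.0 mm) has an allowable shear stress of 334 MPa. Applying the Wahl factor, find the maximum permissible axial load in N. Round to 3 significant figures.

C = D/d = 79.0/6.6 = 11.9697
K_W = (4C−1)/(4C−4) + 0.615/C = 46.879/43.879 + 0.0514 = 1.1197
τ_max = K·8FD/(πd³) → F_max = τ_allow·πd³/(8DK)
F_max = 334·π·6.6³/(8·79.0·1.1197) = 3.0167e+05/707.68 = 426.28 N

426 N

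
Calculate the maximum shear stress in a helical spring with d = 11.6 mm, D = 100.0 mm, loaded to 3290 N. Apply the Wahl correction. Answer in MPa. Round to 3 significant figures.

628 MPa

Spring index C = D/d = 100.0/11.6 = 8.6207
K_W = (4C−1)/(4C−4) + 0.615/C = 33.483/30.483 + 0.0713 = 1.1698
τ₀ = 8FD/(πd³) = 8·3290·100.0/(π·11.6³) = 2.632e+06/4903.7 = 536.74 MPa
τ_max = K·τ₀ = 1.1698 × 536.74 = 627.85 MPa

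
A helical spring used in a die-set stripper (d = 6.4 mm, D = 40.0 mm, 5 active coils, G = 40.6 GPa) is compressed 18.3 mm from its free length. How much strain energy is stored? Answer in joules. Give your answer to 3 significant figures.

k = Gd⁴/(8D³N_a) = (40.6×10³)(6.4⁴)/(8·40.0³·5) = 26.608 N/mm
U = ½kδ² = 0.5 × 26.608 × 18.3² = 4455.3 N·mm = 4.4553 J

4.46 J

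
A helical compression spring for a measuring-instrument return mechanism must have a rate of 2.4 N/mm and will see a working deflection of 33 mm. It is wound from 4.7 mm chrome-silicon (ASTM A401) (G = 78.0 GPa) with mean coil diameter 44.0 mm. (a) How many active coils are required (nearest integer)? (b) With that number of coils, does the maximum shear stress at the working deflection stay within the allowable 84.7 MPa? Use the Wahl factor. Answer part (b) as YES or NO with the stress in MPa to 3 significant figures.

N_a = Gd⁴/(8D³k) = (78.0×10³)(4.7⁴)/(8·44.0³·2.4) = 23.27 → N_a = 23
Actual rate k = Gd⁴/(8D³·23) = 2.4283 N/mm
Working load F = kδ = 2.4283·33 = 80.135 N
C = 44.0/4.7 = 9.3617; K_W = (4C−1)/(4C−4)+0.615/C = 1.1554
τ_max = K_W·8FD/(πd³) = 1.1554·86.482 = 99.92 MPa
τ_max > 84.7 MPa → exceeds allowable

(a) 23 coils; (b) NO, τ_max = 99.9 MPa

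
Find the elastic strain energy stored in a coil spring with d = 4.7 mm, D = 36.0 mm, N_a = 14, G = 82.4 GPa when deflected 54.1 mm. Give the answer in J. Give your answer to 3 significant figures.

11.3 J

k = Gd⁴/(8D³N_a) = (82.4×10³)(4.7⁴)/(8·36.0³·14) = 7.6947 N/mm
U = ½kδ² = 0.5 × 7.6947 × 54.1² = 11260 N·mm = 11.26 J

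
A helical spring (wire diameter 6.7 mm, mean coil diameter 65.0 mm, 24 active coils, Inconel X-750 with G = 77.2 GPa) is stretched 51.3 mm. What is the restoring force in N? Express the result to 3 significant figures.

151 N

k = Gd⁴/(8D³N_a) = (77.2×10³)(6.7⁴)/(8·65.0³·24) = 2.9504 N/mm
F = k·δ = 2.9504 × 51.3 = 151.35 N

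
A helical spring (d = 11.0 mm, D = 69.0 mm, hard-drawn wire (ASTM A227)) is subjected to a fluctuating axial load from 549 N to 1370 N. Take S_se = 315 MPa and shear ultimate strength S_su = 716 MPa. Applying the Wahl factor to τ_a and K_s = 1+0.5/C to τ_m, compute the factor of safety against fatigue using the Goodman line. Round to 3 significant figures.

C = D/d = 69.0/11.0 = 6.2727; K_W = (4C−1)/(4C−4)+0.615/C = 1.2403; K_s = 1+0.5/C = 1.0797
F_a = (F_max−F_min)/2 = 410.5 N; F_m = (F_max+F_min)/2 = 959.5 N
τ_a = K_W·8F_aD/(πd³) = 1.2403 × 54.191 = 67.212 MPa
τ_m = K_s·8F_mD/(πd³) = 1.0797 × 126.66 = 136.76 MPa
Goodman: 1/n_f = τ_a/S_se + τ_m/S_su = 67.212/315 + 136.76/716 = 0.21337 + 0.19101 = 0.40438
n_f = 1/0.40438 = 2.473

2.47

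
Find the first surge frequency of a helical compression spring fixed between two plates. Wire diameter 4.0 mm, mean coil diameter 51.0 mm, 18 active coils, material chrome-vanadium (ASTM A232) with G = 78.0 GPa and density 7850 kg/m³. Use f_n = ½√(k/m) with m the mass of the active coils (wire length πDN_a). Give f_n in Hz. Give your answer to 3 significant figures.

k = Gd⁴/(8D³N_a) = (78.0×10³)(4.0⁴)/(8·51.0³·18) = 1.0453 N/mm = 1045.3 N/m
Wire length L = πDN_a = π·51.0·18 = 2884 mm
m = ρ·(πd²/4)·L = 7850 × 12.566×10⁻⁶ m² × 2.884 m = 0.28449 kg
f_n = ½√(k/m) = 0.5·√(1045.3/0.28449) = 0.5·√(3674.4) = 30.309 Hz

30.3 Hz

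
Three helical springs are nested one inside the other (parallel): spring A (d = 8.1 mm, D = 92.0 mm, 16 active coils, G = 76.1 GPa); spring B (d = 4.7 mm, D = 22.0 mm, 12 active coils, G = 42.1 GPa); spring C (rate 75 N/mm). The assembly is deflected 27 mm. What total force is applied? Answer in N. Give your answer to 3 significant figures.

k_A = Gd⁴/(8D³N_a) = (76.1×10³)(8.1⁴)/(8·92.0³·16) = 3.2866 N/mm
k_B = Gd⁴/(8D³N_a) = (42.1×10³)(4.7⁴)/(8·22.0³·12) = 20.097 N/mm
Parallel: k_eq = 3.2866 + 20.097 + 75 = 98.384 N/mm
F = k_eq·δ = 98.384·27 = 2656.4 N

2660 N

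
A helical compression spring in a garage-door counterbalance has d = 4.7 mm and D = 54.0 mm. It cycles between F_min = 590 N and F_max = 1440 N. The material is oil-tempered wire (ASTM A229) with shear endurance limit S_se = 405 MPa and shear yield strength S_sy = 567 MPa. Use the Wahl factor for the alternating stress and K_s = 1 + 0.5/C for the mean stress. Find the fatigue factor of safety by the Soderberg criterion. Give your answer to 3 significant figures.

0.248

C = D/d = 54.0/4.7 = 11.4894; K_W = (4C−1)/(4C−4)+0.615/C = 1.1250; K_s = 1+0.5/C = 1.0435
F_a = (F_max−F_min)/2 = 425 N; F_m = (F_max+F_min)/2 = 1015 N
τ_a = K_W·8F_aD/(πd³) = 1.1250 × 562.9 = 633.28 MPa
τ_m = K_s·8F_mD/(πd³) = 1.0435 × 1344.3 = 1402.8 MPa
Soderberg: 1/n_f = τ_a/S_se + τ_m/S_sy = 633.28/405 + 1402.8/567 = 1.56364 + 2.47414 = 4.0378
n_f = 1/4.0378 = 0.2477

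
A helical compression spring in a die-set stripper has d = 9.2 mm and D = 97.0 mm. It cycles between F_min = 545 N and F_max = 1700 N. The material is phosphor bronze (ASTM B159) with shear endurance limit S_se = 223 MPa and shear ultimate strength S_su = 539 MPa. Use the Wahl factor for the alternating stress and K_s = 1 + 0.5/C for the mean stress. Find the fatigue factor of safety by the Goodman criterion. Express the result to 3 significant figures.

C = D/d = 97.0/9.2 = 10.5435; K_W = (4C−1)/(4C−4)+0.615/C = 1.1369; K_s = 1+0.5/C = 1.0474
F_a = (F_max−F_min)/2 = 577.5 N; F_m = (F_max+F_min)/2 = 1122.5 N
τ_a = K_W·8F_aD/(πd³) = 1.1369 × 183.19 = 208.27 MPa
τ_m = K_s·8F_mD/(πd³) = 1.0474 × 356.07 = 372.96 MPa
Goodman: 1/n_f = τ_a/S_se + τ_m/S_su = 208.27/223 + 372.96/539 = 0.93395 + 0.69194 = 1.6259
n_f = 1/1.6259 = 0.615

0.615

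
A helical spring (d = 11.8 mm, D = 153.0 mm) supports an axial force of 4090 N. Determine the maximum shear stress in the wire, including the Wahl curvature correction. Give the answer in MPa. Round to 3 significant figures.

Spring index C = D/d = 153.0/11.8 = 12.9661
K_W = (4C−1)/(4C−4) + 0.615/C = 50.864/47.864 + 0.0474 = 1.1101
τ₀ = 8FD/(πd³) = 8·4090·153.0/(π·11.8³) = 5.00616e+06/5161.7 = 969.86 MPa
τ_max = K·τ₀ = 1.1101 × 969.86 = 1076.6 MPa

1080 MPa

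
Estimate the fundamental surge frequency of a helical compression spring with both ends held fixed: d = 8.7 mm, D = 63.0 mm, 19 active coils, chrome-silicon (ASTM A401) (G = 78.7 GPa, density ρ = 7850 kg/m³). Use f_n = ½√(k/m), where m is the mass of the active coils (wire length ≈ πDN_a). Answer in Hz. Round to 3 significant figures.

41.1 Hz

k = Gd⁴/(8D³N_a) = (78.7×10³)(8.7⁴)/(8·63.0³·19) = 11.863 N/mm = 11863 N/m
Wire length L = πDN_a = π·63.0·19 = 3760.5 mm
m = ρ·(πd²/4)·L = 7850 × 59.447×10⁻⁶ m² × 3.7605 m = 1.7549 kg
f_n = ½√(k/m) = 0.5·√(11863/1.7549) = 0.5·√(6760) = 41.11 Hz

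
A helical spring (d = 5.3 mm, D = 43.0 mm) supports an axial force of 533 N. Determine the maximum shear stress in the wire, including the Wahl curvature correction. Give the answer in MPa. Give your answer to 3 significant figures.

Spring index C = D/d = 43.0/5.3 = 8.1132
K_W = (4C−1)/(4C−4) + 0.615/C = 31.453/28.453 + 0.0758 = 1.1812
τ₀ = 8FD/(πd³) = 8·533·43.0/(π·5.3³) = 183352/467.71 = 392.02 MPa
τ_max = K·τ₀ = 1.1812 × 392.02 = 463.07 MPa

463 MPa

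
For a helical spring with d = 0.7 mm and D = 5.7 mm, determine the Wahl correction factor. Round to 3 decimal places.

1.181

C = D/d = 5.7/0.7 = 8.1429
K_W = (4C−1)/(4C−4) + 0.615/C = 31.571/28.571 + 0.0755 = 1.1805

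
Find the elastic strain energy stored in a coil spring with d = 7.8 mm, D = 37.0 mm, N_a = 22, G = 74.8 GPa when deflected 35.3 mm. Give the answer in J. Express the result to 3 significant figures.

k = Gd⁴/(8D³N_a) = (74.8×10³)(7.8⁴)/(8·37.0³·22) = 31.057 N/mm
U = ½kδ² = 0.5 × 31.057 × 35.3² = 19350 N·mm = 19.35 J

19.4 J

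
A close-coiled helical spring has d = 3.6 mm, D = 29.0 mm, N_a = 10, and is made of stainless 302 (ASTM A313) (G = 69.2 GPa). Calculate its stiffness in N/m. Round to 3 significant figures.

5960 N/m

k = Gd⁴/(8D³N_a) = (69.2×10³ × 3.6⁴) / (8 × 29.0³ × 10)
  = 1.16229e+07 / 1.95112e+06 = 5.9571 N/mm = 5957.1 N/m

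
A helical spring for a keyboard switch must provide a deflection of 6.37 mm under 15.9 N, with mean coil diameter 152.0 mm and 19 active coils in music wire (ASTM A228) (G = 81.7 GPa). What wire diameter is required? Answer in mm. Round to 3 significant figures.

Required rate k = F/δ = 15.9/6.37 = 2.4961 N/mm
d = (8D³N_a·k / G)^(1/4) = (8·152.0³·19·2.4961 / (81.7×10³))^0.25
  = (16308)^0.25 = 11.3006 mm

11.3 mm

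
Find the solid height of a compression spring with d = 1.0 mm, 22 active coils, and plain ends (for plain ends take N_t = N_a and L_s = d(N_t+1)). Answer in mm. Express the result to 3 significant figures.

plain ends: N_t = N_a = 22
L_s = d·(N_t+1) = 1.0 × 23 = 23 mm

23.0 mm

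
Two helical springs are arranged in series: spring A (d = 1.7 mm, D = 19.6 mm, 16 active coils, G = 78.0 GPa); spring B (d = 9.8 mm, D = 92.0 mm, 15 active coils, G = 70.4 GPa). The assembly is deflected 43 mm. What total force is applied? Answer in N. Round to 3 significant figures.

k_A = Gd⁴/(8D³N_a) = (78.0×10³)(1.7⁴)/(8·19.6³·16) = 0.67595 N/mm
k_B = Gd⁴/(8D³N_a) = (70.4×10³)(9.8⁴)/(8·92.0³·15) = 6.9492 N/mm
Series: 1/k_eq = 1/0.67595 + 1/6.9492 = 1.6233; k_eq = 0.61603 N/mm
F = k_eq·δ = 0.61603·43 = 26.489 N

26.5 N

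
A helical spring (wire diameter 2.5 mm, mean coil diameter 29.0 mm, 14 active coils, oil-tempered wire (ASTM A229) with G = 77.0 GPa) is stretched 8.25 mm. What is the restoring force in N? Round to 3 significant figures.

k = Gd⁴/(8D³N_a) = (77.0×10³)(2.5⁴)/(8·29.0³·14) = 1.1011 N/mm
F = k·δ = 1.1011 × 8.25 = 9.0843 N

9.08 N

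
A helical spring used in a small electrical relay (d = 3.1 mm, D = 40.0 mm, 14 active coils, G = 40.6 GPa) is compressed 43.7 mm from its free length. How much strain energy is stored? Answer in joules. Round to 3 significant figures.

0.499 J

k = Gd⁴/(8D³N_a) = (40.6×10³)(3.1⁴)/(8·40.0³·14) = 0.52309 N/mm
U = ½kδ² = 0.5 × 0.52309 × 43.7² = 499.47 N·mm = 0.49947 J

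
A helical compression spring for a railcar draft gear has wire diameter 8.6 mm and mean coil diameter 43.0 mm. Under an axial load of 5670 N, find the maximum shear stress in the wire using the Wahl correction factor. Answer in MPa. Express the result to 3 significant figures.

1280 MPa

Spring index C = D/d = 43.0/8.6 = 5.0000
K_W = (4C−1)/(4C−4) + 0.615/C = 19.000/16.000 + 0.1230 = 1.3105
τ₀ = 8FD/(πd³) = 8·5670·43.0/(π·8.6³) = 1.95048e+06/1998.2 = 976.1 MPa
τ_max = K·τ₀ = 1.3105 × 976.1 = 1279.2 MPa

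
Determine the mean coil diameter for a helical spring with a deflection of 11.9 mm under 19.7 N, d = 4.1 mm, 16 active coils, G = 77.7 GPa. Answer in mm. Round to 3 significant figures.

47.0 mm

Required rate k = F/δ = 19.7/11.9 = 1.6555 N/mm
D = (Gd⁴/(8N_a·k))^(1/3) = (77.7×10³·4.1⁴/(8·16·1.6555))^(1/3)
  = (103616)^(1/3) = 46.9688 mm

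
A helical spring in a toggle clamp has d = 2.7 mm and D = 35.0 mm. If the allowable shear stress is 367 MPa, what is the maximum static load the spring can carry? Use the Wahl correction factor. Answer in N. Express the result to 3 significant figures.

C = D/d = 35.0/2.7 = 12.9630
K_W = (4C−1)/(4C−4) + 0.615/C = 50.852/47.852 + 0.0474 = 1.1101
τ_max = K·8FD/(πd³) → F_max = τ_allow·πd³/(8DK)
F_max = 367·π·2.7³/(8·35.0·1.1101) = 22694/310.84 = 73.008 N

73.0 N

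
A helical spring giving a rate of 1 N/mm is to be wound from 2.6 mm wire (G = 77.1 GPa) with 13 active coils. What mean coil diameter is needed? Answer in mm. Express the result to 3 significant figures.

32.4 mm

D = (Gd⁴/(8N_a·k))^(1/3) = (77.1×10³·2.6⁴/(8·13·1))^(1/3)
  = (33877.7)^(1/3) = 32.3572 mm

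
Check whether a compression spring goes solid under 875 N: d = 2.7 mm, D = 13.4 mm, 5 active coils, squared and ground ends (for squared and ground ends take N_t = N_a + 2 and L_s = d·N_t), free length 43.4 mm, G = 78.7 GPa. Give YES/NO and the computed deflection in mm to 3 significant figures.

k = Gd⁴/(8D³N_a) = (78.7×10³)(2.7⁴)/(8·13.4³·5) = 43.457 N/mm
N_t = 7; L_s = 2.7·7 = 18.9 mm; δ_solid = L₀ − L_s = 43.4 − 18.9 = 24.5 mm
δ = F/k = 875/43.457 = 20.135 mm
δ < δ_solid → spring does not go solid

NO, δ = 20.1 mm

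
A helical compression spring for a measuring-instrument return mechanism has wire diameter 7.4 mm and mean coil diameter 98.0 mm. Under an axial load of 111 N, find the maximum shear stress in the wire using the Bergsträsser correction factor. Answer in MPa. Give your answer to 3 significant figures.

75.2 MPa

Spring index C = D/d = 98.0/7.4 = 13.2432
K_B = (4C+2)/(4C−3) = 54.973/49.973 = 1.1001
τ₀ = 8FD/(πd³) = 8·111·98.0/(π·7.4³) = 87024/1273 = 68.359 MPa
τ_max = K·τ₀ = 1.1001 × 68.359 = 75.198 MPa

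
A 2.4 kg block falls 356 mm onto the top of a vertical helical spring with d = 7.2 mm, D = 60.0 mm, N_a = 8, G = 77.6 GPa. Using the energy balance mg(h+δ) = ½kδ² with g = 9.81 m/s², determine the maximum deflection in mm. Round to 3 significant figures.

34.9 mm

k = Gd⁴/(8D³N_a) = (77.6×10³)(7.2⁴)/(8·60.0³·8) = 15.085 N/mm
W = mg = 2.4 × 9.81 = 23.544 N
½kδ² − Wδ − Wh = 0 → δ = (W + √(W² + 2kWh))/k
δ = (23.544 + √(554.32 + 252882))/15.085 = (23.544 + 503.42)/15.085 = 34.932 mm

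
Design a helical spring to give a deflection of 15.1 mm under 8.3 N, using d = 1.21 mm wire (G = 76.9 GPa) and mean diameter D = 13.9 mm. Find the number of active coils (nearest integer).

14

Required rate k = F/δ = 8.3/15.1 = 0.54967 N/mm
N_a = Gd⁴/(8D³k) = (76.9×10³ × 1.21⁴)/(8 × 13.9³ × 0.54967)
    = 164842 / 11809.6 = 13.96 → 14 coils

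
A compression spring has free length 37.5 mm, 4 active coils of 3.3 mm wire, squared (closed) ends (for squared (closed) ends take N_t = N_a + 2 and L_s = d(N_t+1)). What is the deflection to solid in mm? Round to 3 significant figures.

N_t = 6; L_s = 3.3·7 = 23.1 mm
δ_solid = L₀ − L_s = 37.5 − 23.1 = 14.4 mm

14.4 mm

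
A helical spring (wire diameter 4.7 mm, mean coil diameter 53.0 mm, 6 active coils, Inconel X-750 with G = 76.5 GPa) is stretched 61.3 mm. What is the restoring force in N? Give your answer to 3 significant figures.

k = Gd⁴/(8D³N_a) = (76.5×10³)(4.7⁴)/(8·53.0³·6) = 5.2238 N/mm
F = k·δ = 5.2238 × 61.3 = 320.22 N

320 N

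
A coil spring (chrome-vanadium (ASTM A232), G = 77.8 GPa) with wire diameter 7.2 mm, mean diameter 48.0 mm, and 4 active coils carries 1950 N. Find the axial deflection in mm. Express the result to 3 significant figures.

k = Gd⁴/(8D³N_a) = (77.8×10³)(7.2⁴)/(8·48.0³·4) = 59.079 N/mm
δ = F/k = 1950 / 59.079 = 33.006 mm

33.0 mm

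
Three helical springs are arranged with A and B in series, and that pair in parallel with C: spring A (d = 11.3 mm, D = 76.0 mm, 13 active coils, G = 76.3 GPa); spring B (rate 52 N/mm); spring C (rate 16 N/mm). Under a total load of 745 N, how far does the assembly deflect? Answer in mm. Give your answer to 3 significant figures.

22.0 mm

k_A = Gd⁴/(8D³N_a) = (76.3×10³)(11.3⁴)/(8·76.0³·13) = 27.25 N/mm
Springs A,B series: k_AB = 1/(1/27.25+1/52) = 17.88 N/mm; parallel with C: k_eq = 17.88+16 = 33.88 N/mm
δ = F/k_eq = 745/33.88 = 21.989 mm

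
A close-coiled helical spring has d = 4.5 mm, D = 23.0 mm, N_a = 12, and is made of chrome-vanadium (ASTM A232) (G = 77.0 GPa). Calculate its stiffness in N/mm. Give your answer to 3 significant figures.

k = Gd⁴/(8D³N_a) = (77.0×10³ × 4.5⁴) / (8 × 23.0³ × 12)
  = 3.15748e+07 / 1.16803e+06 = 27.032 N/mm

27.0 N/mm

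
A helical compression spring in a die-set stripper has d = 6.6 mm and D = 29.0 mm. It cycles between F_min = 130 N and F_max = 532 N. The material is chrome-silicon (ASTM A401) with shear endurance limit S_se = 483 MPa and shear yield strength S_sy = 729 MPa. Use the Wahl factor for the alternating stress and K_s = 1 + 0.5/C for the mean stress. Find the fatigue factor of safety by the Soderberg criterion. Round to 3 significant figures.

C = D/d = 29.0/6.6 = 4.3939; K_W = (4C−1)/(4C−4)+0.615/C = 1.3609; K_s = 1+0.5/C = 1.1138
F_a = (F_max−F_min)/2 = 201 N; F_m = (F_max+F_min)/2 = 331 N
τ_a = K_W·8F_aD/(πd³) = 1.3609 × 51.63 = 70.266 MPa
τ_m = K_s·8F_mD/(πd³) = 1.1138 × 85.023 = 94.698 MPa
Soderberg: 1/n_f = τ_a/S_se + τ_m/S_sy = 70.266/483 + 94.698/729 = 0.14548 + 0.12990 = 0.27538
n_f = 1/0.27538 = 3.631

3.63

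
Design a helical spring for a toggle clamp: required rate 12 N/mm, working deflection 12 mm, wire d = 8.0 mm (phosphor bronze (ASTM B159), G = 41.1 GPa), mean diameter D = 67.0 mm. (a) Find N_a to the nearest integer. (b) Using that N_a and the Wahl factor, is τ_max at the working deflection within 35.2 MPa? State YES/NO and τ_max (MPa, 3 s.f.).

(a) 6 coils; (b) NO, τ_max = 54.8 MPa

N_a = Gd⁴/(8D³k) = (41.1×10³)(8.0⁴)/(8·67.0³·12) = 5.831 → N_a = 6
Actual rate k = Gd⁴/(8D³·6) = 11.661 N/mm
Working load F = kδ = 11.661·12 = 139.93 N
C = 67.0/8.0 = 8.3750; K_W = (4C−1)/(4C−4)+0.615/C = 1.1751
τ_max = K_W·8FD/(πd³) = 1.1751·46.63 = 54.796 MPa
τ_max > 35.2 MPa → exceeds allowable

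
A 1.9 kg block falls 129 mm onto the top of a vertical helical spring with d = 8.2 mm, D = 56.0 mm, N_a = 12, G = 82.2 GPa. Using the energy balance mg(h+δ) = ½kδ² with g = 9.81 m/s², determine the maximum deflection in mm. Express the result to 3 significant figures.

k = Gd⁴/(8D³N_a) = (82.2×10³)(8.2⁴)/(8·56.0³·12) = 22.044 N/mm
W = mg = 1.9 × 9.81 = 18.639 N
½kδ² − Wδ − Wh = 0 → δ = (W + √(W² + 2kWh))/k
δ = (18.639 + √(347.41 + 106007))/22.044 = (18.639 + 326.12)/22.044 = 15.64 mm

15.6 mm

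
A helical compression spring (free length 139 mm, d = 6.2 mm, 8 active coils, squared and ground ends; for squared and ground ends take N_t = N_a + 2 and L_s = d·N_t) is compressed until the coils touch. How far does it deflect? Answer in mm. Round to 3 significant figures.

N_t = 10; L_s = 6.2·10 = 62 mm
δ_solid = L₀ − L_s = 139 − 62 = 77 mm

77.0 mm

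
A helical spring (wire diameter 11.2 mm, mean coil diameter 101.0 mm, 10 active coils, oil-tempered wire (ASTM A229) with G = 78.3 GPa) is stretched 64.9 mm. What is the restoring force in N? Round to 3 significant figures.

970 N

k = Gd⁴/(8D³N_a) = (78.3×10³)(11.2⁴)/(8·101.0³·10) = 14.948 N/mm
F = k·δ = 14.948 × 64.9 = 970.12 N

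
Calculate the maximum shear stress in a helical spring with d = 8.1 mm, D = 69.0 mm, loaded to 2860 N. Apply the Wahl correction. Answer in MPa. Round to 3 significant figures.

1110 MPa

Spring index C = D/d = 69.0/8.1 = 8.5185
K_W = (4C−1)/(4C−4) + 0.615/C = 33.074/30.074 + 0.0722 = 1.1719
τ₀ = 8FD/(πd³) = 8·2860·69.0/(π·8.1³) = 1.57872e+06/1669.6 = 945.58 MPa
τ_max = K·τ₀ = 1.1719 × 945.58 = 1108.2 MPa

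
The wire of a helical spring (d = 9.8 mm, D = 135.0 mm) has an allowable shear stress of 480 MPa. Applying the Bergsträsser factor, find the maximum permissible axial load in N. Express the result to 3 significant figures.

C = D/d = 135.0/9.8 = 13.7755
K_B = (4C+2)/(4C−3) = 57.102/52.102 = 1.0960
τ_max = K·8FD/(πd³) → F_max = τ_allow·πd³/(8DK)
F_max = 480·π·9.8³/(8·135.0·1.0960) = 1.4193e+06/1183.6 = 1199.1 N

1200 N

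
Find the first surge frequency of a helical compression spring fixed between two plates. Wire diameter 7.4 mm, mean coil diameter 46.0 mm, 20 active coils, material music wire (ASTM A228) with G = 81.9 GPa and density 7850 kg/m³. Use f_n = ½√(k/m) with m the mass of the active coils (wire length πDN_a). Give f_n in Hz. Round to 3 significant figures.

k = Gd⁴/(8D³N_a) = (81.9×10³)(7.4⁴)/(8·46.0³·20) = 15.769 N/mm = 15769 N/m
Wire length L = πDN_a = π·46.0·20 = 2890.3 mm
m = ρ·(πd²/4)·L = 7850 × 43.008×10⁻⁶ m² × 2.8903 m = 0.9758 kg
f_n = ½√(k/m) = 0.5·√(15769/0.9758) = 0.5·√(16161) = 63.562 Hz

63.6 Hz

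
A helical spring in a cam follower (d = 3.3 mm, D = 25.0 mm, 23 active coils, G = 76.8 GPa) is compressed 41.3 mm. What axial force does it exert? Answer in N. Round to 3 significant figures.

131 N

k = Gd⁴/(8D³N_a) = (76.8×10³)(3.3⁴)/(8·25.0³·23) = 3.168 N/mm
F = k·δ = 3.168 × 41.3 = 130.84 N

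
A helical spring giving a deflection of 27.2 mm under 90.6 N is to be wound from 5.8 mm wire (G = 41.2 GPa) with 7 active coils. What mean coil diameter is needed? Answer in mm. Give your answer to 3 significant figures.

Required rate k = F/δ = 90.6/27.2 = 3.3309 N/mm
D = (Gd⁴/(8N_a·k))^(1/3) = (41.2×10³·5.8⁴/(8·7·3.3309))^(1/3)
  = (249955)^(1/3) = 62.9923 mm

63.0 mm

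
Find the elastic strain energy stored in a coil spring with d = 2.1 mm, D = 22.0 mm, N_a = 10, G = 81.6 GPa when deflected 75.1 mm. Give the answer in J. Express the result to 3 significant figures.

k = Gd⁴/(8D³N_a) = (81.6×10³)(2.1⁴)/(8·22.0³·10) = 1.863 N/mm
U = ½kδ² = 0.5 × 1.863 × 75.1² = 5253.6 N·mm = 5.2536 J

5.25 J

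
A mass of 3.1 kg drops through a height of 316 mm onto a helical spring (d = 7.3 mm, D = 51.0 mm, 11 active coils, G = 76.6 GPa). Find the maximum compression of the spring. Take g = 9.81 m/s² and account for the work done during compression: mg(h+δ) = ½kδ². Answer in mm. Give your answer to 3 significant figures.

k = Gd⁴/(8D³N_a) = (76.6×10³)(7.3⁴)/(8·51.0³·11) = 18.635 N/mm
W = mg = 3.1 × 9.81 = 30.411 N
½kδ² − Wδ − Wh = 0 → δ = (W + √(W² + 2kWh))/k
δ = (30.411 + √(924.83 + 358158))/18.635 = (30.411 + 599.24)/18.635 = 33.789 mm

33.8 mm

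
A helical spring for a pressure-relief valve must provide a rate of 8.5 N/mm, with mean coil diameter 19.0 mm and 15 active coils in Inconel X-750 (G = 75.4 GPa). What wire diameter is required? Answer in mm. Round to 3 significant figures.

3.10 mm

d = (8D³N_a·k / G)^(1/4) = (8·19.0³·15·8.5 / (75.4×10³))^0.25
  = (92.788)^0.25 = 3.1036 mm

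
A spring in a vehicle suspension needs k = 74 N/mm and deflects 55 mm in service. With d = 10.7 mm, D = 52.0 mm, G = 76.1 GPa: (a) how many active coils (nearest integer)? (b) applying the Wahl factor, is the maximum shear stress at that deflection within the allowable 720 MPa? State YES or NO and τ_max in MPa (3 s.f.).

(a) 12 coils; (b) YES, τ_max = 580 MPa

N_a = Gd⁴/(8D³k) = (76.1×10³)(10.7⁴)/(8·52.0³·74) = 11.98 → N_a = 12
Actual rate k = Gd⁴/(8D³·12) = 73.899 N/mm
Working load F = kδ = 73.899·55 = 4064.4 N
C = 52.0/10.7 = 4.8598; K_W = (4C−1)/(4C−4)+0.615/C = 1.3209
τ_max = K_W·8FD/(πd³) = 1.3209·439.33 = 580.3 MPa
τ_max ≤ 720 MPa → acceptable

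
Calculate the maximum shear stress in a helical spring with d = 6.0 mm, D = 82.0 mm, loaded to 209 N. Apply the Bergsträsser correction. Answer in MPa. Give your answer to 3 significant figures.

222 MPa

Spring index C = D/d = 82.0/6.0 = 13.6667
K_B = (4C+2)/(4C−3) = 56.667/51.667 = 1.0968
τ₀ = 8FD/(πd³) = 8·209·82.0/(π·6.0³) = 137104/678.58 = 202.04 MPa
τ_max = K·τ₀ = 1.0968 × 202.04 = 221.6 MPa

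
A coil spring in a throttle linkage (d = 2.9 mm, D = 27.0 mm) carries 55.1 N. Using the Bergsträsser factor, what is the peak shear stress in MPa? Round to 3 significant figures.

178 MPa

Spring index C = D/d = 27.0/2.9 = 9.3103
K_B = (4C+2)/(4C−3) = 39.241/34.241 = 1.1460
τ₀ = 8FD/(πd³) = 8·55.1·27.0/(π·2.9³) = 11901.6/76.62 = 155.33 MPa
τ_max = K·τ₀ = 1.1460 × 155.33 = 178.01 MPa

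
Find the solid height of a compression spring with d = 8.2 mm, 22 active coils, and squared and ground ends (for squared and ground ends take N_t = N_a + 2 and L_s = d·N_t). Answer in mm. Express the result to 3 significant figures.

squared and ground ends: N_t = N_a + 2 = 22 + 2 = 24
L_s = d·N_t = 8.2 × 24 = 196.8 mm

197 mm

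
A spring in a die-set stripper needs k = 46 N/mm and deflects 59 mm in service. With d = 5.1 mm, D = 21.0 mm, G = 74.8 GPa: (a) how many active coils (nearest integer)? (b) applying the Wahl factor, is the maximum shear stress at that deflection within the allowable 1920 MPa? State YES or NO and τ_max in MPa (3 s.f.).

N_a = Gd⁴/(8D³k) = (74.8×10³)(5.1⁴)/(8·21.0³·46) = 14.85 → N_a = 15
Actual rate k = Gd⁴/(8D³·15) = 45.535 N/mm
Working load F = kδ = 45.535·59 = 2686.6 N
C = 21.0/5.1 = 4.1176; K_W = (4C−1)/(4C−4)+0.615/C = 1.3899
τ_max = K_W·8FD/(πd³) = 1.3899·1083 = 1505.3 MPa
τ_max ≤ 1920 MPa → acceptable

(a) 15 coils; (b) YES, τ_max = 1510 MPa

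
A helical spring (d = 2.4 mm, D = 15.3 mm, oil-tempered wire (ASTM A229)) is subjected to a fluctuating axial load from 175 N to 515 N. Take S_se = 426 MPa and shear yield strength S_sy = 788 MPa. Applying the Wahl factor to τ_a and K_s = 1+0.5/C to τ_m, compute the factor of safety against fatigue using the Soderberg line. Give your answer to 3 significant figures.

C = D/d = 15.3/2.4 = 6.3750; K_W = (4C−1)/(4C−4)+0.615/C = 1.2360; K_s = 1+0.5/C = 1.0784
F_a = (F_max−F_min)/2 = 170 N; F_m = (F_max+F_min)/2 = 345 N
τ_a = K_W·8F_aD/(πd³) = 1.2360 × 479.12 = 592.2 MPa
τ_m = K_s·8F_mD/(πd³) = 1.0784 × 972.34 = 1048.6 MPa
Soderberg: 1/n_f = τ_a/S_se + τ_m/S_sy = 592.2/426 + 1048.6/788 = 1.39014 + 1.33071 = 2.7208
n_f = 1/2.7208 = 0.3675

0.368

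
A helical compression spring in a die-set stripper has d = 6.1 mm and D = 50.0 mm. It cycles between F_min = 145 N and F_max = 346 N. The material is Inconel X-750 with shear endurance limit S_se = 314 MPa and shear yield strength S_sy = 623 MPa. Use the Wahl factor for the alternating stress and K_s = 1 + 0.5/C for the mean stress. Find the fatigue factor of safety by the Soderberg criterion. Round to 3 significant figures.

2.24

C = D/d = 50.0/6.1 = 8.1967; K_W = (4C−1)/(4C−4)+0.615/C = 1.1792; K_s = 1+0.5/C = 1.0610
F_a = (F_max−F_min)/2 = 100.5 N; F_m = (F_max+F_min)/2 = 245.5 N
τ_a = K_W·8F_aD/(πd³) = 1.1792 × 56.375 = 66.48 MPa
τ_m = K_s·8F_mD/(πd³) = 1.0610 × 137.71 = 146.11 MPa
Soderberg: 1/n_f = τ_a/S_se + τ_m/S_sy = 66.48/314 + 146.11/623 = 0.21172 + 0.23453 = 0.44625
n_f = 1/0.44625 = 2.241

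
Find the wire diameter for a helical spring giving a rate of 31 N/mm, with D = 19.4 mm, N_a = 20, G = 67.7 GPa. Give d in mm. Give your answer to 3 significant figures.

4.81 mm

d = (8D³N_a·k / G)^(1/4) = (8·19.4³·20·31 / (67.7×10³))^0.25
  = (534.93)^0.25 = 4.8092 mm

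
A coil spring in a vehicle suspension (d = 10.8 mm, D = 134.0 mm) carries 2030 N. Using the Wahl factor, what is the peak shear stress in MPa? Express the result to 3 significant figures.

Spring index C = D/d = 134.0/10.8 = 12.4074
K_W = (4C−1)/(4C−4) + 0.615/C = 48.630/45.630 + 0.0496 = 1.1153
τ₀ = 8FD/(πd³) = 8·2030·134.0/(π·10.8³) = 2.17616e+06/3957.5 = 549.88 MPa
τ_max = K·τ₀ = 1.1153 × 549.88 = 613.29 MPa

613 MPa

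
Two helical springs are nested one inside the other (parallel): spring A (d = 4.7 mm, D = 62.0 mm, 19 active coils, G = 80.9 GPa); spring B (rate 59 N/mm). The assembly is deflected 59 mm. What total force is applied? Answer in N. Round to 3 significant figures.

3550 N

k_A = Gd⁴/(8D³N_a) = (80.9×10³)(4.7⁴)/(8·62.0³·19) = 1.0897 N/mm
Parallel: k_eq = 1.0897 + 59 = 60.09 N/mm
F = k_eq·δ = 60.09·59 = 3545.3 N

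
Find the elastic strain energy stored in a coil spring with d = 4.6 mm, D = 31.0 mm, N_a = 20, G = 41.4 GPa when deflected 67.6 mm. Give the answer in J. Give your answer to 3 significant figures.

8.89 J

k = Gd⁴/(8D³N_a) = (41.4×10³)(4.6⁴)/(8·31.0³·20) = 3.8889 N/mm
U = ½kδ² = 0.5 × 3.8889 × 67.6² = 8885.7 N·mm = 8.8857 J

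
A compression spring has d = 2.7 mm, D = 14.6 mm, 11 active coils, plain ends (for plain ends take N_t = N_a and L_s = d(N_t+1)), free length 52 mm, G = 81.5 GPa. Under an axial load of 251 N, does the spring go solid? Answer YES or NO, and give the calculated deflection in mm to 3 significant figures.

k = Gd⁴/(8D³N_a) = (81.5×10³)(2.7⁴)/(8·14.6³·11) = 15.815 N/mm
N_t = 11; L_s = 2.7·12 = 32.4 mm; δ_solid = L₀ − L_s = 52 − 32.4 = 19.6 mm
δ = F/k = 251/15.815 = 15.871 mm
δ < δ_solid → spring does not go solid

NO, δ = 15.9 mm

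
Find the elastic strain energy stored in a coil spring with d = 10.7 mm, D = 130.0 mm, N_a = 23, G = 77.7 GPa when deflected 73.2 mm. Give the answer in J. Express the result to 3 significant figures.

k = Gd⁴/(8D³N_a) = (77.7×10³)(10.7⁴)/(8·130.0³·23) = 2.5195 N/mm
U = ½kδ² = 0.5 × 2.5195 × 73.2² = 6749.9 N·mm = 6.7499 J

6.75 J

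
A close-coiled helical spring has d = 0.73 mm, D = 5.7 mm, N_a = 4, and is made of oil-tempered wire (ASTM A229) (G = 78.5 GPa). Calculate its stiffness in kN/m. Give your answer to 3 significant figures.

k = Gd⁴/(8D³N_a) = (78.5×10³ × 0.73⁴) / (8 × 5.7³ × 4)
  = 22292.6 / 5926.18 = 3.7617 N/mm

3.76 kN/m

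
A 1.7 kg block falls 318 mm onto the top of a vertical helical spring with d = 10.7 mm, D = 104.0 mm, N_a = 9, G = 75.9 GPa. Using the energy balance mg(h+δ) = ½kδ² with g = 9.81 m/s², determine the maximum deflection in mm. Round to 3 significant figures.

k = Gd⁴/(8D³N_a) = (75.9×10³)(10.7⁴)/(8·104.0³·9) = 12.284 N/mm
W = mg = 1.7 × 9.81 = 16.677 N
½kδ² − Wδ − Wh = 0 → δ = (W + √(W² + 2kWh))/k
δ = (16.677 + √(278.12 + 130292))/12.284 = (16.677 + 361.35)/12.284 = 30.773 mm

30.8 mm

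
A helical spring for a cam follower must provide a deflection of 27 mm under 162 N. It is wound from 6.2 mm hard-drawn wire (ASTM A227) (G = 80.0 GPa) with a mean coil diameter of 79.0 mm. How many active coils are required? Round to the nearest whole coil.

Required rate k = F/δ = 162/27 = 6 N/mm
N_a = Gd⁴/(8D³k) = (80.0×10³ × 6.2⁴)/(8 × 79.0³ × 6)
    = 1.18211e+08 / 2.36659e+07 = 4.995 → 5 coils

5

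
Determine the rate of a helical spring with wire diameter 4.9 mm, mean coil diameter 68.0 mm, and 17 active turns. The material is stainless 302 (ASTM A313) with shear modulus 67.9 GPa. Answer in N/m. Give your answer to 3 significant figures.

915 N/m

k = Gd⁴/(8D³N_a) = (67.9×10³ × 4.9⁴) / (8 × 68.0³ × 17)
  = 3.9143e+07 / 4.27628e+07 = 0.91535 N/mm = 915.35 N/m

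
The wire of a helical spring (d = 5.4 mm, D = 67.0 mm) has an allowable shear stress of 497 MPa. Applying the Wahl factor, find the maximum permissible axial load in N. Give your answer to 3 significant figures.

C = D/d = 67.0/5.4 = 12.4074
K_W = (4C−1)/(4C−4) + 0.615/C = 48.630/45.630 + 0.0496 = 1.1153
τ_max = K·8FD/(πd³) → F_max = τ_allow·πd³/(8DK)
F_max = 497·π·5.4³/(8·67.0·1.1153) = 2.4586e+05/597.81 = 411.27 N

411 N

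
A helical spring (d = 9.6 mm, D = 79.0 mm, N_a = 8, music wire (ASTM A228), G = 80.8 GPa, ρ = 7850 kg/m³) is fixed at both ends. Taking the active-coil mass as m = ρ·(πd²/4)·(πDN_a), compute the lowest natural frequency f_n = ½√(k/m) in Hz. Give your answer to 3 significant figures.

k = Gd⁴/(8D³N_a) = (80.8×10³)(9.6⁴)/(8·79.0³·8) = 21.749 N/mm = 21749 N/m
Wire length L = πDN_a = π·79.0·8 = 1985.5 mm
m = ρ·(πd²/4)·L = 7850 × 72.382×10⁻⁶ m² × 1.9855 m = 1.1282 kg
f_n = ½√(k/m) = 0.5·√(21749/1.1282) = 0.5·√(19278) = 69.423 Hz

69.4 Hz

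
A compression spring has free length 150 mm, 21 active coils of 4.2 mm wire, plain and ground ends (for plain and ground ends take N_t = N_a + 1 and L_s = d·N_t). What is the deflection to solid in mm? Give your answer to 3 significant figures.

N_t = 22; L_s = 4.2·22 = 92.4 mm
δ_solid = L₀ − L_s = 150 − 92.4 = 57.6 mm

57.6 mm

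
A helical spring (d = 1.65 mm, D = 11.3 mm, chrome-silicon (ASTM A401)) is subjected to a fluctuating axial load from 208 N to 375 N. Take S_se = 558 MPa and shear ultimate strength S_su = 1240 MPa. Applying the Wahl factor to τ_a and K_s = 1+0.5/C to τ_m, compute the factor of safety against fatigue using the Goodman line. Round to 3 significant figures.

C = D/d = 11.3/1.65 = 6.8485; K_W = (4C−1)/(4C−4)+0.615/C = 1.2180; K_s = 1+0.5/C = 1.0730
F_a = (F_max−F_min)/2 = 83.5 N; F_m = (F_max+F_min)/2 = 291.5 N
τ_a = K_W·8F_aD/(πd³) = 1.2180 × 534.88 = 651.5 MPa
τ_m = K_s·8F_mD/(πd³) = 1.0730 × 1867.3 = 2003.6 MPa
Goodman: 1/n_f = τ_a/S_se + τ_m/S_su = 651.5/558 + 2003.6/1240 = 1.16756 + 1.61580 = 2.7834
n_f = 1/2.7834 = 0.3593

0.359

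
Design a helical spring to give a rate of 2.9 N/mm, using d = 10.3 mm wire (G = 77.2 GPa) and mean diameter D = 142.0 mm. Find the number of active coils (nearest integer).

13

N_a = Gd⁴/(8D³k) = (77.2×10³ × 10.3⁴)/(8 × 142.0³ × 2.9)
    = 8.68893e+08 / 6.64283e+07 = 13.08 → 13 coils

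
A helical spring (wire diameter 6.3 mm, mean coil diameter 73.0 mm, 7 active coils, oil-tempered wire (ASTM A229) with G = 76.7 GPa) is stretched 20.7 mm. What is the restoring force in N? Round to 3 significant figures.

k = Gd⁴/(8D³N_a) = (76.7×10³)(6.3⁴)/(8·73.0³·7) = 5.5463 N/mm
F = k·δ = 5.5463 × 20.7 = 114.81 N

115 N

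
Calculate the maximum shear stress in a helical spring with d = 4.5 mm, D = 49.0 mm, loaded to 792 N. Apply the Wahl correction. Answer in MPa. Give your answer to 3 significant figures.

1230 MPa

Spring index C = D/d = 49.0/4.5 = 10.8889
K_W = (4C−1)/(4C−4) + 0.615/C = 42.556/39.556 + 0.0565 = 1.1323
τ₀ = 8FD/(πd³) = 8·792·49.0/(π·4.5³) = 310464/286.28 = 1084.5 MPa
τ_max = K·τ₀ = 1.1323 × 1084.5 = 1228 MPa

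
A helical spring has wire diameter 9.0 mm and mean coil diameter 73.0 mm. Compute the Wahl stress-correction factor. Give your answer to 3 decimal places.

C = D/d = 73.0/9.0 = 8.1111
K_W = (4C−1)/(4C−4) + 0.615/C = 31.444/28.444 + 0.0758 = 1.1813

1.181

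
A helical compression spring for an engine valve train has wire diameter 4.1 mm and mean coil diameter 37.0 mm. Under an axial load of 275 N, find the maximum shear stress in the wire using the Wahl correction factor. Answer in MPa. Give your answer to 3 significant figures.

Spring index C = D/d = 37.0/4.1 = 9.0244
K_W = (4C−1)/(4C−4) + 0.615/C = 35.098/32.098 + 0.0681 = 1.1616
τ₀ = 8FD/(πd³) = 8·275·37.0/(π·4.1³) = 81400/216.52 = 375.94 MPa
τ_max = K·τ₀ = 1.1616 × 375.94 = 436.7 MPa

437 MPa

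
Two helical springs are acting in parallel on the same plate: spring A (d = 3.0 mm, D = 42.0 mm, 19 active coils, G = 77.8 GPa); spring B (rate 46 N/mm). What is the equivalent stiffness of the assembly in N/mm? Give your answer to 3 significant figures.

46.6 N/mm

k_A = Gd⁴/(8D³N_a) = (77.8×10³)(3.0⁴)/(8·42.0³·19) = 0.55959 N/mm
Parallel: k_eq = 0.55959 + 46 = 46.56 N/mm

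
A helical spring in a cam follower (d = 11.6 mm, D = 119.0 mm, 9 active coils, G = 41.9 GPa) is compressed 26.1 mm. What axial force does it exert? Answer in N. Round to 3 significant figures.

163 N

k = Gd⁴/(8D³N_a) = (41.9×10³)(11.6⁴)/(8·119.0³·9) = 6.2528 N/mm
F = k·δ = 6.2528 × 26.1 = 163.2 N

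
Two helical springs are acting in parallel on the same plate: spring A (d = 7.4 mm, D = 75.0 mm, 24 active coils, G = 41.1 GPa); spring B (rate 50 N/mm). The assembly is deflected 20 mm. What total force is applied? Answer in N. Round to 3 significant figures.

k_A = Gd⁴/(8D³N_a) = (41.1×10³)(7.4⁴)/(8·75.0³·24) = 1.5215 N/mm
Parallel: k_eq = 1.5215 + 50 = 51.522 N/mm
F = k_eq·δ = 51.522·20 = 1030.4 N

1030 N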